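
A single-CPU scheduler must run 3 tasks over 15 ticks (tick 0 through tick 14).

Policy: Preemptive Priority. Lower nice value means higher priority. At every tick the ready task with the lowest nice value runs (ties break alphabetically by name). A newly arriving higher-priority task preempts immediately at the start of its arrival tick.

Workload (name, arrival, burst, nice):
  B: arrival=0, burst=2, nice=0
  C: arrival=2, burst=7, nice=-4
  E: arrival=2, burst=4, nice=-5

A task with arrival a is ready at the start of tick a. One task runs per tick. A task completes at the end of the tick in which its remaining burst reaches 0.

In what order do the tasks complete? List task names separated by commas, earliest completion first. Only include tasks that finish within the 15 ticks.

completion order = B, E, C

t=0: ready={B} → run B
t=1: ready={B} → run B
t=2: ready={C,E} → run E
t=3: ready={C,E} → run E
t=4: ready={C,E} → run E
t=5: ready={C,E} → run E
t=6: ready={C} → run C
t=7: ready={C} → run C
t=8: ready={C} → run C
t=9: ready={C} → run C
t=10: ready={C} → run C
t=11: ready={C} → run C
t=12: ready={C} → run C
t=13: (idle)
t=14: (idle)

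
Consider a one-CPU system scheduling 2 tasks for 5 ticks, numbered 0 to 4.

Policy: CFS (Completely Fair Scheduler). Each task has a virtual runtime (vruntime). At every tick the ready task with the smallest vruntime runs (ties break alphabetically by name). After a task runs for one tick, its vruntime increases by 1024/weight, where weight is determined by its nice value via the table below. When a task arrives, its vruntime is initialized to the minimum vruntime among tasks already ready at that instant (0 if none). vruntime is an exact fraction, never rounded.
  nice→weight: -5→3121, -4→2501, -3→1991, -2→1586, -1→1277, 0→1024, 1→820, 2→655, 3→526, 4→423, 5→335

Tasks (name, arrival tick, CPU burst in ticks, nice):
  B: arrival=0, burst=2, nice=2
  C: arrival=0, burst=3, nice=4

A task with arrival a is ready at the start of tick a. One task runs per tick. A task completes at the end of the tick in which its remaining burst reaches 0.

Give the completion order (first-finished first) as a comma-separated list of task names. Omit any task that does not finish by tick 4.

completion order = B, C

t=0: vr[B=0 C=0] → run B
t=1: vr[B=1024/655 C=0] → run C
t=2: vr[B=1024/655 C=1024/423] → run B
t=3: vr[C=1024/423] → run C
t=4: vr[C=2048/423] → run C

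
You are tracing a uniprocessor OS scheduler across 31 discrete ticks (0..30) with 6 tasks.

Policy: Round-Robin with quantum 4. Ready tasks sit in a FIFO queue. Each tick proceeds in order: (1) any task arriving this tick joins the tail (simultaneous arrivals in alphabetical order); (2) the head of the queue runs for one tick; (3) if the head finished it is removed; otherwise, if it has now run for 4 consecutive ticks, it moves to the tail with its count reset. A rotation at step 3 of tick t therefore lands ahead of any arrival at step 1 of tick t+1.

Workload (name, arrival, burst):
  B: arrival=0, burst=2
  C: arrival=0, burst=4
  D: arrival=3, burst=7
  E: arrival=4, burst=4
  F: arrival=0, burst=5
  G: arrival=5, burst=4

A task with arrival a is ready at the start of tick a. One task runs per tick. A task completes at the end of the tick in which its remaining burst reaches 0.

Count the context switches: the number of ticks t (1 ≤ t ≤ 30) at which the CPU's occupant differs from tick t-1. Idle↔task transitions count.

t=0: queue=[B,C,F] q_used=0 → run B
t=1: queue=[B,C,F] q_used=1 → run B
t=2: queue=[C,F] q_used=0 → run C
t=3: queue=[C,F,D] q_used=1 → run C
t=4: queue=[C,F,D,E] q_used=2 → run C
t=5: queue=[C,F,D,E,G] q_used=3 → run C
t=6: queue=[F,D,E,G] q_used=0 → run F
t=7: queue=[F,D,E,G] q_used=1 → run F
t=8: queue=[F,D,E,G] q_used=2 → run F
t=9: queue=[F,D,E,G] q_used=3 → run F
t=10: queue=[D,E,G,F] q_used=0 → run D
t=11: queue=[D,E,G,F] q_used=1 → run D
t=12: queue=[D,E,G,F] q_used=2 → run D
t=13: queue=[D,E,G,F] q_used=3 → run D
t=14: queue=[E,G,F,D] q_used=0 → run E
t=15: queue=[E,G,F,D] q_used=1 → run E
t=16: queue=[E,G,F,D] q_used=2 → run E
t=17: queue=[E,G,F,D] q_used=3 → run E
t=18: queue=[G,F,D] q_used=0 → run G
t=19: queue=[G,F,D] q_used=1 → run G
t=20: queue=[G,F,D] q_used=2 → run G
t=21: queue=[G,F,D] q_used=3 → run G
t=22: queue=[F,D] q_used=0 → run F
t=23: queue=[D] q_used=0 → run D
t=24: queue=[D] q_used=1 → run D
t=25: queue=[D] q_used=2 → run D
t=26: (idle)
t=27: (idle)
t=28: (idle)
t=29: (idle)
t=30: (idle)

context switches = 8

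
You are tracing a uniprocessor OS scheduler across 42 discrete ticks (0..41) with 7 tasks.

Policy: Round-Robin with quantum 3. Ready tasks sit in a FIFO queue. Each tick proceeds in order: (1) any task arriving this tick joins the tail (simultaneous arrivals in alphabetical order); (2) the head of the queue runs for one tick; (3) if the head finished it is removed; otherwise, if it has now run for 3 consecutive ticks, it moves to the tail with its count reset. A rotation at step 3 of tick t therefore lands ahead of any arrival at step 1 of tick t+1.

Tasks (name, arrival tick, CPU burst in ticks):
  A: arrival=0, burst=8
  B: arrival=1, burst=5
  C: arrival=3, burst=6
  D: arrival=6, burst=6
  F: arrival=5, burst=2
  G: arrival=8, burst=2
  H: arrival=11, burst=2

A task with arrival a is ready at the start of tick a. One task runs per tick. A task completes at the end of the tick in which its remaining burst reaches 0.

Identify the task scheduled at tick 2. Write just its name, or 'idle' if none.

running at tick 2 = A

t=0: queue=[A] q_used=0 → run A
t=1: queue=[A,B] q_used=1 → run A
t=2: queue=[A,B] q_used=2 → run A
t=3: queue=[B,A,C] q_used=0 → run B
t=4: queue=[B,A,C] q_used=1 → run B
t=5: queue=[B,A,C,F] q_used=2 → run B
t=6: queue=[A,C,F,B,D] q_used=0 → run A
t=7: queue=[A,C,F,B,D] q_used=1 → run A
t=8: queue=[A,C,F,B,D,G] q_used=2 → run A
t=9: queue=[C,F,B,D,G,A] q_used=0 → run C
t=10: queue=[C,F,B,D,G,A] q_used=1 → run C
t=11: queue=[C,F,B,D,G,A,H] q_used=2 → run C
t=12: queue=[F,B,D,G,A,H,C] q_used=0 → run F
t=13: queue=[F,B,D,G,A,H,C] q_used=1 → run F
t=14: queue=[B,D,G,A,H,C] q_used=0 → run B
t=15: queue=[B,D,G,A,H,C] q_used=1 → run B
t=16: queue=[D,G,A,H,C] q_used=0 → run D
t=17: queue=[D,G,A,H,C] q_used=1 → run D
t=18: queue=[D,G,A,H,C] q_used=2 → run D
t=19: queue=[G,A,H,C,D] q_used=0 → run G
t=20: queue=[G,A,H,C,D] q_used=1 → run G
t=21: queue=[A,H,C,D] q_used=0 → run A
t=22: queue=[A,H,C,D] q_used=1 → run A
t=23: queue=[H,C,D] q_used=0 → run H
t=24: queue=[H,C,D] q_used=1 → run H
t=25: queue=[C,D] q_used=0 → run C
t=26: queue=[C,D] q_used=1 → run C
t=27: queue=[C,D] q_used=2 → run C
t=28: queue=[D] q_used=0 → run D
t=29: queue=[D] q_used=1 → run D
t=30: queue=[D] q_used=2 → run D
t=31: (idle)
t=32: (idle)
t=33: (idle)
t=34: (idle)
t=35: (idle)
t=36: (idle)
t=37: (idle)
t=38: (idle)
t=39: (idle)
t=40: (idle)
t=41: (idle)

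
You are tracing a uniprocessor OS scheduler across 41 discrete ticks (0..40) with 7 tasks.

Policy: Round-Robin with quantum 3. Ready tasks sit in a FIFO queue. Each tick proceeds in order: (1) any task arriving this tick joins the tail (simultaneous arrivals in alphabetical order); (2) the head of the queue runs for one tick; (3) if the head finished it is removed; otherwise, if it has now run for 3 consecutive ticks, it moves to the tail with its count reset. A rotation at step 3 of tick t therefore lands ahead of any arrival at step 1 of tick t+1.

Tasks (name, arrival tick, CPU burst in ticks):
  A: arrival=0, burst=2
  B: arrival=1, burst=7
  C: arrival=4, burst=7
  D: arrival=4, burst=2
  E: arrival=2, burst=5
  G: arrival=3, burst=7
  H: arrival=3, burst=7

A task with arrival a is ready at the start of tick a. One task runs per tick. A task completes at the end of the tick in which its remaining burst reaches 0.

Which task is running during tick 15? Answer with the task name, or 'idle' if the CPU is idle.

running at tick 15 = C

t=0: queue=[A] q_used=0 → run A
t=1: queue=[A,B] q_used=1 → run A
t=2: queue=[B,E] q_used=0 → run B
t=3: queue=[B,E,G,H] q_used=1 → run B
t=4: queue=[B,E,G,H,C,D] q_used=2 → run B
t=5: queue=[E,G,H,C,D,B] q_used=0 → run E
t=6: queue=[E,G,H,C,D,B] q_used=1 → run E
t=7: queue=[E,G,H,C,D,B] q_used=2 → run E
t=8: queue=[G,H,C,D,B,E] q_used=0 → run G
t=9: queue=[G,H,C,D,B,E] q_used=1 → run G
t=10: queue=[G,H,C,D,B,E] q_used=2 → run G
t=11: queue=[H,C,D,B,E,G] q_used=0 → run H
t=12: queue=[H,C,D,B,E,G] q_used=1 → run H
t=13: queue=[H,C,D,B,E,G] q_used=2 → run H
t=14: queue=[C,D,B,E,G,H] q_used=0 → run C
t=15: queue=[C,D,B,E,G,H] q_used=1 → run C
t=16: queue=[C,D,B,E,G,H] q_used=2 → run C
t=17: queue=[D,B,E,G,H,C] q_used=0 → run D
t=18: queue=[D,B,E,G,H,C] q_used=1 → run D
t=19: queue=[B,E,G,H,C] q_used=0 → run B
t=20: queue=[B,E,G,H,C] q_used=1 → run B
t=21: queue=[B,E,G,H,C] q_used=2 → run B
t=22: queue=[E,G,H,C,B] q_used=0 → run E
t=23: queue=[E,G,H,C,B] q_used=1 → run E
t=24: queue=[G,H,C,B] q_used=0 → run G
t=25: queue=[G,H,C,B] q_used=1 → run G
t=26: queue=[G,H,C,B] q_used=2 → run G
t=27: queue=[H,C,B,G] q_used=0 → run H
t=28: queue=[H,C,B,G] q_used=1 → run H
t=29: queue=[H,C,B,G] q_used=2 → run H
t=30: queue=[C,B,G,H] q_used=0 → run C
t=31: queue=[C,B,G,H] q_used=1 → run C
t=32: queue=[C,B,G,H] q_used=2 → run C
t=33: queue=[B,G,H,C] q_used=0 → run B
t=34: queue=[G,H,C] q_used=0 → run G
t=35: queue=[H,C] q_used=0 → run H
t=36: queue=[C] q_used=0 → run C
t=37: (idle)
t=38: (idle)
t=39: (idle)
t=40: (idle)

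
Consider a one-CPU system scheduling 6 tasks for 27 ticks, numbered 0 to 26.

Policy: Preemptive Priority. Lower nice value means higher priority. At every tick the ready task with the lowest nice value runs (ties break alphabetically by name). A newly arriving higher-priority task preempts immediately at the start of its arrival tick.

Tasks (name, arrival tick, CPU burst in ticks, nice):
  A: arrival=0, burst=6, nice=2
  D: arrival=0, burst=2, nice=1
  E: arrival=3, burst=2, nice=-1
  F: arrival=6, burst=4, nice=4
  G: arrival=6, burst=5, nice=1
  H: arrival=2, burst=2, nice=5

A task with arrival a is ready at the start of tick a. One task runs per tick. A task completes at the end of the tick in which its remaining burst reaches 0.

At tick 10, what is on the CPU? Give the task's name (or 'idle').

t=0: ready={A,D} → run D
t=1: ready={A,D} → run D
t=2: ready={A,H} → run A
t=3: ready={A,E,H} → run E
t=4: ready={A,E,H} → run E
t=5: ready={A,H} → run A
t=6: ready={A,F,G,H} → run G
t=7: ready={A,F,G,H} → run G
t=8: ready={A,F,G,H} → run G
t=9: ready={A,F,G,H} → run G
t=10: ready={A,F,G,H} → run G
t=11: ready={A,F,H} → run A
t=12: ready={A,F,H} → run A
t=13: ready={A,F,H} → run A
t=14: ready={A,F,H} → run A
t=15: ready={F,H} → run F
t=16: ready={F,H} → run F
t=17: ready={F,H} → run F
t=18: ready={F,H} → run F
t=19: ready={H} → run H
t=20: ready={H} → run H
t=21: (idle)
t=22: (idle)
t=23: (idle)
t=24: (idle)
t=25: (idle)
t=26: (idle)

running at tick 10 = G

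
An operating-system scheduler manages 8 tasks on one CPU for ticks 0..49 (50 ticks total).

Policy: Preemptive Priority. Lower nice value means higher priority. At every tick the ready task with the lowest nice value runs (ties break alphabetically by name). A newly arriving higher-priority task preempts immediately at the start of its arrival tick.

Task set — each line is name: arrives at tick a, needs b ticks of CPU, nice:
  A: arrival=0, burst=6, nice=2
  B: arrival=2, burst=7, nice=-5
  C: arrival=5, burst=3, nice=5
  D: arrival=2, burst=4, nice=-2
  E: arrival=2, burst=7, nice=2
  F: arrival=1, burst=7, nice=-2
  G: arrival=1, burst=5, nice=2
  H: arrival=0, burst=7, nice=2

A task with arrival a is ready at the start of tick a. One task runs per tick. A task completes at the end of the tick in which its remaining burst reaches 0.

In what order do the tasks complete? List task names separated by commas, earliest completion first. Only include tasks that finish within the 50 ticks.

t=0: ready={A,H} → run A
t=1: ready={A,F,G,H} → run F
t=2: ready={A,B,D,E,F,G,H} → run B
t=3: ready={A,B,D,E,F,G,H} → run B
t=4: ready={A,B,D,E,F,G,H} → run B
t=5: ready={A,B,C,D,E,F,G,H} → run B
t=6: ready={A,B,C,D,E,F,G,H} → run B
t=7: ready={A,B,C,D,E,F,G,H} → run B
t=8: ready={A,B,C,D,E,F,G,H} → run B
t=9: ready={A,C,D,E,F,G,H} → run D
t=10: ready={A,C,D,E,F,G,H} → run D
t=11: ready={A,C,D,E,F,G,H} → run D
t=12: ready={A,C,D,E,F,G,H} → run D
t=13: ready={A,C,E,F,G,H} → run F
t=14: ready={A,C,E,F,G,H} → run F
t=15: ready={A,C,E,F,G,H} → run F
t=16: ready={A,C,E,F,G,H} → run F
t=17: ready={A,C,E,F,G,H} → run F
t=18: ready={A,C,E,F,G,H} → run F
t=19: ready={A,C,E,G,H} → run A
t=20: ready={A,C,E,G,H} → run A
t=21: ready={A,C,E,G,H} → run A
t=22: ready={A,C,E,G,H} → run A
t=23: ready={A,C,E,G,H} → run A
t=24: ready={C,E,G,H} → run E
t=25: ready={C,E,G,H} → run E
t=26: ready={C,E,G,H} → run E
t=27: ready={C,E,G,H} → run E
t=28: ready={C,E,G,H} → run E
t=29: ready={C,E,G,H} → run E
t=30: ready={C,E,G,H} → run E
t=31: ready={C,G,H} → run G
t=32: ready={C,G,H} → run G
t=33: ready={C,G,H} → run G
t=34: ready={C,G,H} → run G
t=35: ready={C,G,H} → run G
t=36: ready={C,H} → run H
t=37: ready={C,H} → run H
t=38: ready={C,H} → run H
t=39: ready={C,H} → run H
t=40: ready={C,H} → run H
t=41: ready={C,H} → run H
t=42: ready={C,H} → run H
t=43: ready={C} → run C
t=44: ready={C} → run C
t=45: ready={C} → run C
t=46: (idle)
t=47: (idle)
t=48: (idle)
t=49: (idle)

completion order = B, D, F, A, E, G, H, C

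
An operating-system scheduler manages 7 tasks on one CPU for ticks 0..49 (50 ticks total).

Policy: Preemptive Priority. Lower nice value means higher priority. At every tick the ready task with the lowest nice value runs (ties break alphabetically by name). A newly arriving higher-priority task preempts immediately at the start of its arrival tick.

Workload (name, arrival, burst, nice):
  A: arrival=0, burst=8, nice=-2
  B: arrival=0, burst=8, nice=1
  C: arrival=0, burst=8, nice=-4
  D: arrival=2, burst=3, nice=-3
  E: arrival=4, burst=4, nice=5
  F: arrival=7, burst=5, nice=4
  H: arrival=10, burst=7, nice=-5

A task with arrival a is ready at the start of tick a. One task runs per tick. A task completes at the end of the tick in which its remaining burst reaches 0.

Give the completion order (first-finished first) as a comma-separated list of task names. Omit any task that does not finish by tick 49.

t=0: ready={A,B,C} → run C
t=1: ready={A,B,C} → run C
t=2: ready={A,B,C,D} → run C
t=3: ready={A,B,C,D} → run C
t=4: ready={A,B,C,D,E} → run C
t=5: ready={A,B,C,D,E} → run C
t=6: ready={A,B,C,D,E} → run C
t=7: ready={A,B,C,D,E,F} → run C
t=8: ready={A,B,D,E,F} → run D
t=9: ready={A,B,D,E,F} → run D
t=10: ready={A,B,D,E,F,H} → run H
t=11: ready={A,B,D,E,F,H} → run H
t=12: ready={A,B,D,E,F,H} → run H
t=13: ready={A,B,D,E,F,H} → run H
t=14: ready={A,B,D,E,F,H} → run H
t=15: ready={A,B,D,E,F,H} → run H
t=16: ready={A,B,D,E,F,H} → run H
t=17: ready={A,B,D,E,F} → run D
t=18: ready={A,B,E,F} → run A
t=19: ready={A,B,E,F} → run A
t=20: ready={A,B,E,F} → run A
t=21: ready={A,B,E,F} → run A
t=22: ready={A,B,E,F} → run A
t=23: ready={A,B,E,F} → run A
t=24: ready={A,B,E,F} → run A
t=25: ready={A,B,E,F} → run A
t=26: ready={B,E,F} → run B
t=27: ready={B,E,F} → run B
t=28: ready={B,E,F} → run B
t=29: ready={B,E,F} → run B
t=30: ready={B,E,F} → run B
t=31: ready={B,E,F} → run B
t=32: ready={B,E,F} → run B
t=33: ready={B,E,F} → run B
t=34: ready={E,F} → run F
t=35: ready={E,F} → run F
t=36: ready={E,F} → run F
t=37: ready={E,F} → run F
t=38: ready={E,F} → run F
t=39: ready={E} → run E
t=40: ready={E} → run E
t=41: ready={E} → run E
t=42: ready={E} → run E
t=43: (idle)
t=44: (idle)
t=45: (idle)
t=46: (idle)
t=47: (idle)
t=48: (idle)
t=49: (idle)

completion order = C, H, D, A, B, F, E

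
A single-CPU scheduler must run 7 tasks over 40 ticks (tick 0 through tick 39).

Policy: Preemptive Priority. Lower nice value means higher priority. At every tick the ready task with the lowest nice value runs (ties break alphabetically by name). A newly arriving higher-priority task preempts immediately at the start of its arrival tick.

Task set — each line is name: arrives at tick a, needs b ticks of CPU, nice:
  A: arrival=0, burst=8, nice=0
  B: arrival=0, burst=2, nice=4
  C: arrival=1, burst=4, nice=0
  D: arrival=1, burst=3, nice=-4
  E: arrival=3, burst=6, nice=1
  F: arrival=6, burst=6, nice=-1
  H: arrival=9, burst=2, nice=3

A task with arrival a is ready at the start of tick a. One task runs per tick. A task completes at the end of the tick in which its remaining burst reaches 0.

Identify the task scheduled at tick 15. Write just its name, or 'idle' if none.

running at tick 15 = A

t=0: ready={A,B} → run A
t=1: ready={A,B,C,D} → run D
t=2: ready={A,B,C,D} → run D
t=3: ready={A,B,C,D,E} → run D
t=4: ready={A,B,C,E} → run A
t=5: ready={A,B,C,E} → run A
t=6: ready={A,B,C,E,F} → run F
t=7: ready={A,B,C,E,F} → run F
t=8: ready={A,B,C,E,F} → run F
t=9: ready={A,B,C,E,F,H} → run F
t=10: ready={A,B,C,E,F,H} → run F
t=11: ready={A,B,C,E,F,H} → run F
t=12: ready={A,B,C,E,H} → run A
t=13: ready={A,B,C,E,H} → run A
t=14: ready={A,B,C,E,H} → run A
t=15: ready={A,B,C,E,H} → run A
t=16: ready={A,B,C,E,H} → run A
t=17: ready={B,C,E,H} → run C
t=18: ready={B,C,E,H} → run C
t=19: ready={B,C,E,H} → run C
t=20: ready={B,C,E,H} → run C
t=21: ready={B,E,H} → run E
t=22: ready={B,E,H} → run E
t=23: ready={B,E,H} → run E
t=24: ready={B,E,H} → run E
t=25: ready={B,E,H} → run E
t=26: ready={B,E,H} → run E
t=27: ready={B,H} → run H
t=28: ready={B,H} → run H
t=29: ready={B} → run B
t=30: ready={B} → run B
t=31: (idle)
t=32: (idle)
t=33: (idle)
t=34: (idle)
t=35: (idle)
t=36: (idle)
t=37: (idle)
t=38: (idle)
t=39: (idle)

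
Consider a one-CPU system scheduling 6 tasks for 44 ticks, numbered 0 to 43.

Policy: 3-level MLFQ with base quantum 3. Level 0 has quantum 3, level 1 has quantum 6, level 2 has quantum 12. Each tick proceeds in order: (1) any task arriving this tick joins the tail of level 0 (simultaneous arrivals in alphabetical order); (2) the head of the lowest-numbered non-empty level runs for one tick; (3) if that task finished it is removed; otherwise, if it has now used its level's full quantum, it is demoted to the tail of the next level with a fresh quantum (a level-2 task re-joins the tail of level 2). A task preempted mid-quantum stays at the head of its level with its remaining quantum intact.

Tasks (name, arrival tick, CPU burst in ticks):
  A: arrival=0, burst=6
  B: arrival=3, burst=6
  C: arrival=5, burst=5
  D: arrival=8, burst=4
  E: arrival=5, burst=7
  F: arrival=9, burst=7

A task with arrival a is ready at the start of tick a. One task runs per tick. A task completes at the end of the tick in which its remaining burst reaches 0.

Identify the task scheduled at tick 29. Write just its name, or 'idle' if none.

running at tick 29 = E

t=0: L0/L1/L2 = A/-/- → run A
t=1: L0/L1/L2 = A/-/- → run A
t=2: L0/L1/L2 = A/-/- → run A
t=3: L0/L1/L2 = B/A/- → run B
t=4: L0/L1/L2 = B/A/- → run B
t=5: L0/L1/L2 = BCE/A/- → run B
t=6: L0/L1/L2 = CE/AB/- → run C
t=7: L0/L1/L2 = CE/AB/- → run C
t=8: L0/L1/L2 = CED/AB/- → run C
t=9: L0/L1/L2 = EDF/ABC/- → run E
t=10: L0/L1/L2 = EDF/ABC/- → run E
t=11: L0/L1/L2 = EDF/ABC/- → run E
t=12: L0/L1/L2 = DF/ABCE/- → run D
t=13: L0/L1/L2 = DF/ABCE/- → run D
t=14: L0/L1/L2 = DF/ABCE/- → run D
t=15: L0/L1/L2 = F/ABCED/- → run F
t=16: L0/L1/L2 = F/ABCED/- → run F
t=17: L0/L1/L2 = F/ABCED/- → run F
t=18: L0/L1/L2 = -/ABCEDF/- → run A
t=19: L0/L1/L2 = -/ABCEDF/- → run A
t=20: L0/L1/L2 = -/ABCEDF/- → run A
t=21: L0/L1/L2 = -/BCEDF/- → run B
t=22: L0/L1/L2 = -/BCEDF/- → run B
t=23: L0/L1/L2 = -/BCEDF/- → run B
t=24: L0/L1/L2 = -/CEDF/- → run C
t=25: L0/L1/L2 = -/CEDF/- → run C
t=26: L0/L1/L2 = -/EDF/- → run E
t=27: L0/L1/L2 = -/EDF/- → run E
t=28: L0/L1/L2 = -/EDF/- → run E
t=29: L0/L1/L2 = -/EDF/- → run E
t=30: L0/L1/L2 = -/DF/- → run D
t=31: L0/L1/L2 = -/F/- → run F
t=32: L0/L1/L2 = -/F/- → run F
t=33: L0/L1/L2 = -/F/- → run F
t=34: L0/L1/L2 = -/F/- → run F
t=35: (idle)
t=36: (idle)
t=37: (idle)
t=38: (idle)
t=39: (idle)
t=40: (idle)
t=41: (idle)
t=42: (idle)
t=43: (idle)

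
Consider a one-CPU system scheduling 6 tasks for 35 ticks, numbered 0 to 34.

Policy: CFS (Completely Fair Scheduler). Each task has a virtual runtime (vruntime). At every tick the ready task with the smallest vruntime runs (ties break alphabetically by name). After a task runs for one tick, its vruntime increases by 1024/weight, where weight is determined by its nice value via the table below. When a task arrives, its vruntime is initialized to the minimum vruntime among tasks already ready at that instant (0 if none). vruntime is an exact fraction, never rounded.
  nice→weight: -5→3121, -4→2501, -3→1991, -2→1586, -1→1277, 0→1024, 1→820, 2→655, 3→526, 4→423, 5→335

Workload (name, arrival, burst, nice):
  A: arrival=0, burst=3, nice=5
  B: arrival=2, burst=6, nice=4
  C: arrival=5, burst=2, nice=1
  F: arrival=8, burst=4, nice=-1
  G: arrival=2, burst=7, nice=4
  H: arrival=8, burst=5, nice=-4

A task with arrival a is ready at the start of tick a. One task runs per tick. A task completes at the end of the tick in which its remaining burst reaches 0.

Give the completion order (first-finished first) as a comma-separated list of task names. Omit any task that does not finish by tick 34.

t=0: vr[A=0] → run A
t=1: vr[A=1024/335] → run A
t=2: vr[A=2048/335 B=2048/335 G=2048/335] → run A
t=3: vr[B=2048/335 G=2048/335] → run B
t=4: vr[B=1209344/141705 G=2048/335] → run G
t=5: vr[B=1209344/141705 C=1209344/141705 G=1209344/141705] → run B
t=6: vr[B=1552384/141705 C=1209344/141705 G=1209344/141705] → run C
t=7: vr[B=1552384/141705 C=11367680/1161981 G=1209344/141705] → run G
t=8: vr[B=1552384/141705 C=11367680/1161981 F=11367680/1161981 G=1552384/141705 H=11367680/1161981] → run C
t=9: vr[B=1552384/141705 F=11367680/1161981 G=1552384/141705 H=11367680/1161981] → run F
t=10: vr[B=1552384/141705 F=15706395904/1483849737 G=1552384/141705 H=11367680/1161981] → run H
t=11: vr[B=1552384/141705 F=15706395904/1483849737 G=1552384/141705 H=722449664/70880841] → run H
t=12: vr[B=1552384/141705 F=15706395904/1483849737 G=1552384/141705 H=751470848/70880841] → run F
t=13: vr[B=1552384/141705 F=16896264448/1483849737 G=1552384/141705 H=751470848/70880841] → run H
t=14: vr[B=1552384/141705 F=16896264448/1483849737 G=1552384/141705 H=780492032/70880841] → run B
t=15: vr[B=631808/47235 F=16896264448/1483849737 G=1552384/141705 H=780492032/70880841] → run G
t=16: vr[B=631808/47235 F=16896264448/1483849737 G=631808/47235 H=780492032/70880841] → run H
t=17: vr[B=631808/47235 F=16896264448/1483849737 G=631808/47235 H=809513216/70880841] → run F
t=18: vr[B=631808/47235 F=18086132992/1483849737 G=631808/47235 H=809513216/70880841] → run H
t=19: vr[B=631808/47235 F=18086132992/1483849737 G=631808/47235] → run F
t=20: vr[B=631808/47235 G=631808/47235] → run B
t=21: vr[B=2238464/141705 G=631808/47235] → run G
t=22: vr[B=2238464/141705 G=2238464/141705] → run B
t=23: vr[B=2581504/141705 G=2238464/141705] → run G
t=24: vr[B=2581504/141705 G=2581504/141705] → run B
t=25: vr[G=2581504/141705] → run G
t=26: vr[G=974848/47235] → run G
t=27: (idle)
t=28: (idle)
t=29: (idle)
t=30: (idle)
t=31: (idle)
t=32: (idle)
t=33: (idle)
t=34: (idle)

completion order = A, C, H, F, B, G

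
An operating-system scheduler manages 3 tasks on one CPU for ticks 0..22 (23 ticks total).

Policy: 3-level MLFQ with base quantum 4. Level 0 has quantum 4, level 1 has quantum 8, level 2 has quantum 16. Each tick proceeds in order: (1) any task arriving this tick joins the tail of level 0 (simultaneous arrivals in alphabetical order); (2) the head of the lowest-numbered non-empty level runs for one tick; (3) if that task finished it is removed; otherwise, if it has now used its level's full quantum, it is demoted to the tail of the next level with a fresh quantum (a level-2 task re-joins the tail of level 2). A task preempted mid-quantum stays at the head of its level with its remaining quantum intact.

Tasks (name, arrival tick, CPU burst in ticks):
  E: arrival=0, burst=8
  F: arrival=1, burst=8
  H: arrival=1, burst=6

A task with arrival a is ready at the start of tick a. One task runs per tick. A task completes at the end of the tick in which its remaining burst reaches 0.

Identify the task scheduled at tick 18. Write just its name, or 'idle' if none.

running at tick 18 = F

t=0: L0/L1/L2 = E/-/- → run E
t=1: L0/L1/L2 = EFH/-/- → run E
t=2: L0/L1/L2 = EFH/-/- → run E
t=3: L0/L1/L2 = EFH/-/- → run E
t=4: L0/L1/L2 = FH/E/- → run F
t=5: L0/L1/L2 = FH/E/- → run F
t=6: L0/L1/L2 = FH/E/- → run F
t=7: L0/L1/L2 = FH/E/- → run F
t=8: L0/L1/L2 = H/EF/- → run H
t=9: L0/L1/L2 = H/EF/- → run H
t=10: L0/L1/L2 = H/EF/- → run H
t=11: L0/L1/L2 = H/EF/- → run H
t=12: L0/L1/L2 = -/EFH/- → run E
t=13: L0/L1/L2 = -/EFH/- → run E
t=14: L0/L1/L2 = -/EFH/- → run E
t=15: L0/L1/L2 = -/EFH/- → run E
t=16: L0/L1/L2 = -/FH/- → run F
t=17: L0/L1/L2 = -/FH/- → run F
t=18: L0/L1/L2 = -/FH/- → run F
t=19: L0/L1/L2 = -/FH/- → run F
t=20: L0/L1/L2 = -/H/- → run H
t=21: L0/L1/L2 = -/H/- → run H
t=22: (idle)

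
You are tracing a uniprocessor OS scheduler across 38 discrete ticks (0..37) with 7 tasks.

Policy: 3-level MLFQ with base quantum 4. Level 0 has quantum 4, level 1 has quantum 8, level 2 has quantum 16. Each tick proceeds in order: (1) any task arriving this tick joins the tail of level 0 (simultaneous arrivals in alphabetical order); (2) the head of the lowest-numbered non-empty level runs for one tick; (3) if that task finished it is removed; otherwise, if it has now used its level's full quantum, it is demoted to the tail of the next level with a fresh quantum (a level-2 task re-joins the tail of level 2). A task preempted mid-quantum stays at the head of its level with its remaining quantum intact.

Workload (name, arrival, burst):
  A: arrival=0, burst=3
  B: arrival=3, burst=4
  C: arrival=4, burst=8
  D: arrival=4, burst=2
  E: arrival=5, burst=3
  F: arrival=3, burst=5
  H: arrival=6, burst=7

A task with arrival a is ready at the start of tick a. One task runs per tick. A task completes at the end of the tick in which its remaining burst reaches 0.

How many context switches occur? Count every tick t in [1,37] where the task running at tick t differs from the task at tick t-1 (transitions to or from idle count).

t=0: L0/L1/L2 = A/-/- → run A
t=1: L0/L1/L2 = A/-/- → run A
t=2: L0/L1/L2 = A/-/- → run A
t=3: L0/L1/L2 = BF/-/- → run B
t=4: L0/L1/L2 = BFCD/-/- → run B
t=5: L0/L1/L2 = BFCDE/-/- → run B
t=6: L0/L1/L2 = BFCDEH/-/- → run B
t=7: L0/L1/L2 = FCDEH/-/- → run F
t=8: L0/L1/L2 = FCDEH/-/- → run F
t=9: L0/L1/L2 = FCDEH/-/- → run F
t=10: L0/L1/L2 = FCDEH/-/- → run F
t=11: L0/L1/L2 = CDEH/F/- → run C
t=12: L0/L1/L2 = CDEH/F/- → run C
t=13: L0/L1/L2 = CDEH/F/- → run C
t=14: L0/L1/L2 = CDEH/F/- → run C
t=15: L0/L1/L2 = DEH/FC/- → run D
t=16: L0/L1/L2 = DEH/FC/- → run D
t=17: L0/L1/L2 = EH/FC/- → run E
t=18: L0/L1/L2 = EH/FC/- → run E
t=19: L0/L1/L2 = EH/FC/- → run E
t=20: L0/L1/L2 = H/FC/- → run H
t=21: L0/L1/L2 = H/FC/- → run H
t=22: L0/L1/L2 = H/FC/- → run H
t=23: L0/L1/L2 = H/FC/- → run H
t=24: L0/L1/L2 = -/FCH/- → run F
t=25: L0/L1/L2 = -/CH/- → run C
t=26: L0/L1/L2 = -/CH/- → run C
t=27: L0/L1/L2 = -/CH/- → run C
t=28: L0/L1/L2 = -/CH/- → run C
t=29: L0/L1/L2 = -/H/- → run H
t=30: L0/L1/L2 = -/H/- → run H
t=31: L0/L1/L2 = -/H/- → run H
t=32: (idle)
t=33: (idle)
t=34: (idle)
t=35: (idle)
t=36: (idle)
t=37: (idle)

context switches = 10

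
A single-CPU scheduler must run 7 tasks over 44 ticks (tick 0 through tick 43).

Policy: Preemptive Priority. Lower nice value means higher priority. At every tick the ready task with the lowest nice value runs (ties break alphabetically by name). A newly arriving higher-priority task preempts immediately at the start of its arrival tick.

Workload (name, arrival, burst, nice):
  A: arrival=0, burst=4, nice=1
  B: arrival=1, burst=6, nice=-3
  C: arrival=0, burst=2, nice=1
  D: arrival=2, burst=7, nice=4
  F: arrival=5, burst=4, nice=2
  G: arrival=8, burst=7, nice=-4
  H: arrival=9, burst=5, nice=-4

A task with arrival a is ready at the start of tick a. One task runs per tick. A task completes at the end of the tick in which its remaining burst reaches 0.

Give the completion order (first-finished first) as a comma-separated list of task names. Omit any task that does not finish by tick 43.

t=0: ready={A,C} → run A
t=1: ready={A,B,C} → run B
t=2: ready={A,B,C,D} → run B
t=3: ready={A,B,C,D} → run B
t=4: ready={A,B,C,D} → run B
t=5: ready={A,B,C,D,F} → run B
t=6: ready={A,B,C,D,F} → run B
t=7: ready={A,C,D,F} → run A
t=8: ready={A,C,D,F,G} → run G
t=9: ready={A,C,D,F,G,H} → run G
t=10: ready={A,C,D,F,G,H} → run G
t=11: ready={A,C,D,F,G,H} → run G
t=12: ready={A,C,D,F,G,H} → run G
t=13: ready={A,C,D,F,G,H} → run G
t=14: ready={A,C,D,F,G,H} → run G
t=15: ready={A,C,D,F,H} → run H
t=16: ready={A,C,D,F,H} → run H
t=17: ready={A,C,D,F,H} → run H
t=18: ready={A,C,D,F,H} → run H
t=19: ready={A,C,D,F,H} → run H
t=20: ready={A,C,D,F} → run A
t=21: ready={A,C,D,F} → run A
t=22: ready={C,D,F} → run C
t=23: ready={C,D,F} → run C
t=24: ready={D,F} → run F
t=25: ready={D,F} → run F
t=26: ready={D,F} → run F
t=27: ready={D,F} → run F
t=28: ready={D} → run D
t=29: ready={D} → run D
t=30: ready={D} → run D
t=31: ready={D} → run D
t=32: ready={D} → run D
t=33: ready={D} → run D
t=34: ready={D} → run D
t=35: (idle)
t=36: (idle)
t=37: (idle)
t=38: (idle)
t=39: (idle)
t=40: (idle)
t=41: (idle)
t=42: (idle)
t=43: (idle)

completion order = B, G, H, A, C, F, D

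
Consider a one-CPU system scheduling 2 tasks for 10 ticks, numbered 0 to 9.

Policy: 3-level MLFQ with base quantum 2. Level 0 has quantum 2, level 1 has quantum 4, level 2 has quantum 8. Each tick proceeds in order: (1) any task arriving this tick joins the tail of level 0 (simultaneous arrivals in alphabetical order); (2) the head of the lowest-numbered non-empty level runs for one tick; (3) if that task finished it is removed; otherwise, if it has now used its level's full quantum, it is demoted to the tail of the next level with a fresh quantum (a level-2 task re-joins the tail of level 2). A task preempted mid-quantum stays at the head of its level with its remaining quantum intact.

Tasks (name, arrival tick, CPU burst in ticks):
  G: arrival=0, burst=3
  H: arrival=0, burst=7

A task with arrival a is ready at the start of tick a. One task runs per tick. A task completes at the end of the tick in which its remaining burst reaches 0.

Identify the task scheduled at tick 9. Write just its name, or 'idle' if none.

running at tick 9 = H

t=0: L0/L1/L2 = GH/-/- → run G
t=1: L0/L1/L2 = GH/-/- → run G
t=2: L0/L1/L2 = H/G/- → run H
t=3: L0/L1/L2 = H/G/- → run H
t=4: L0/L1/L2 = -/GH/- → run G
t=5: L0/L1/L2 = -/H/- → run H
t=6: L0/L1/L2 = -/H/- → run H
t=7: L0/L1/L2 = -/H/- → run H
t=8: L0/L1/L2 = -/H/- → run H
t=9: L0/L1/L2 = -/-/H → run H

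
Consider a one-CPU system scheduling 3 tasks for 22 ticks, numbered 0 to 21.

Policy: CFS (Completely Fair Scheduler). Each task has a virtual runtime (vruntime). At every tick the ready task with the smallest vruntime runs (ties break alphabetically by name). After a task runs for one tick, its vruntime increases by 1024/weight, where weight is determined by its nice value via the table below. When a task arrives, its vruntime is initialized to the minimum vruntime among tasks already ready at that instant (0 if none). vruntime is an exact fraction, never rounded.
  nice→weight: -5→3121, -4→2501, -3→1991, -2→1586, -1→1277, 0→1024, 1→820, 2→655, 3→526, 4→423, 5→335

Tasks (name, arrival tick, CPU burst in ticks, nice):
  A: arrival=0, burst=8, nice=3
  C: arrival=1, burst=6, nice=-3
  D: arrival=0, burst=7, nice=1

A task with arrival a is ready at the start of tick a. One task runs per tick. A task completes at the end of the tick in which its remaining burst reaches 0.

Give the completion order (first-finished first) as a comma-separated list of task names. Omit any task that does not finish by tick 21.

completion order = C, D, A

t=0: vr[A=0 D=0] → run A
t=1: vr[A=512/263 C=0 D=0] → run C
t=2: vr[A=512/263 C=1024/1991 D=0] → run D
t=3: vr[A=512/263 C=1024/1991 D=256/205] → run C
t=4: vr[A=512/263 C=2048/1991 D=256/205] → run C
t=5: vr[A=512/263 C=3072/1991 D=256/205] → run D
t=6: vr[A=512/263 C=3072/1991 D=512/205] → run C
t=7: vr[A=512/263 C=4096/1991 D=512/205] → run A
t=8: vr[A=1024/263 C=4096/1991 D=512/205] → run C
t=9: vr[A=1024/263 C=5120/1991 D=512/205] → run D
t=10: vr[A=1024/263 C=5120/1991 D=768/205] → run C
t=11: vr[A=1024/263 D=768/205] → run D
t=12: vr[A=1024/263 D=1024/205] → run A
t=13: vr[A=1536/263 D=1024/205] → run D
t=14: vr[A=1536/263 D=256/41] → run A
t=15: vr[A=2048/263 D=256/41] → run D
t=16: vr[A=2048/263 D=1536/205] → run D
t=17: vr[A=2048/263] → run A
t=18: vr[A=2560/263] → run A
t=19: vr[A=3072/263] → run A
t=20: vr[A=3584/263] → run A
t=21: (idle)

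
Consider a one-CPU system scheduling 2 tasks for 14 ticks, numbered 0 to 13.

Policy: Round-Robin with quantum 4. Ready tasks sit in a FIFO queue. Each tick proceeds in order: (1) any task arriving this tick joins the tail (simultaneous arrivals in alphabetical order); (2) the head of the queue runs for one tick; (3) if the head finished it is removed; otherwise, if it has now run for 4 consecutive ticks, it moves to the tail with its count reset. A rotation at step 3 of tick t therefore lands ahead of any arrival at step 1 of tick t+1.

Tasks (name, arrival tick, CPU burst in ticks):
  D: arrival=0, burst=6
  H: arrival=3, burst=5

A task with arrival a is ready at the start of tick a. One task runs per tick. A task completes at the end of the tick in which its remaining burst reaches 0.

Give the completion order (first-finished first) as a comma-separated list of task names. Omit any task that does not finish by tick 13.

t=0: queue=[D] q_used=0 → run D
t=1: queue=[D] q_used=1 → run D
t=2: queue=[D] q_used=2 → run D
t=3: queue=[D,H] q_used=3 → run D
t=4: queue=[H,D] q_used=0 → run H
t=5: queue=[H,D] q_used=1 → run H
t=6: queue=[H,D] q_used=2 → run H
t=7: queue=[H,D] q_used=3 → run H
t=8: queue=[D,H] q_used=0 → run D
t=9: queue=[D,H] q_used=1 → run D
t=10: queue=[H] q_used=0 → run H
t=11: (idle)
t=12: (idle)
t=13: (idle)

completion order = D, H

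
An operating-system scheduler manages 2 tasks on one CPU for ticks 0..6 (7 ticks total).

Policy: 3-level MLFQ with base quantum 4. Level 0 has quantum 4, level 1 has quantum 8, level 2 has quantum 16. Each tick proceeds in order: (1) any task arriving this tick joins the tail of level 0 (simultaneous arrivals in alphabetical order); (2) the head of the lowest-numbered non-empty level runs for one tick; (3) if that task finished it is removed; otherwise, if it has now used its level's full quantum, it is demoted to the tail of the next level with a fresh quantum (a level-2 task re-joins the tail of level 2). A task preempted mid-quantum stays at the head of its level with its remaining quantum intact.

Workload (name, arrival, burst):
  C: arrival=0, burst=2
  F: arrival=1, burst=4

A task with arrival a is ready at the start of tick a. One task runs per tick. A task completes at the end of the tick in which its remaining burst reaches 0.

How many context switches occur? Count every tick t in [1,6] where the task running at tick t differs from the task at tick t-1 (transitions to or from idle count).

t=0: L0/L1/L2 = C/-/- → run C
t=1: L0/L1/L2 = CF/-/- → run C
t=2: L0/L1/L2 = F/-/- → run F
t=3: L0/L1/L2 = F/-/- → run F
t=4: L0/L1/L2 = F/-/- → run F
t=5: L0/L1/L2 = F/-/- → run F
t=6: (idle)

context switches = 2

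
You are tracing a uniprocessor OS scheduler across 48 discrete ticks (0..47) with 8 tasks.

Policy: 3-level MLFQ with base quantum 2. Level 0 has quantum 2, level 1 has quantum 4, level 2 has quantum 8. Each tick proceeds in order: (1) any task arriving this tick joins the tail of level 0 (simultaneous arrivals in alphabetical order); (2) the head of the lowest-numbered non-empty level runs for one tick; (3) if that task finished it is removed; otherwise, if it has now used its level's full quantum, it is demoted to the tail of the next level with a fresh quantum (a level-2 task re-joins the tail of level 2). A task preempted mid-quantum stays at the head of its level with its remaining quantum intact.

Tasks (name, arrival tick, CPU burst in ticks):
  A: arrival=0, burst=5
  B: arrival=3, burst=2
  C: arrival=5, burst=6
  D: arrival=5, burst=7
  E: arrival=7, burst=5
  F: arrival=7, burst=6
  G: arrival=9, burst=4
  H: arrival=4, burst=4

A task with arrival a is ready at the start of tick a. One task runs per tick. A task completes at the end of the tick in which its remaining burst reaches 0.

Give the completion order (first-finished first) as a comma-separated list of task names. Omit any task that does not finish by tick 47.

completion order = B, A, H, C, E, F, G, D

t=0: L0/L1/L2 = A/-/- → run A
t=1: L0/L1/L2 = A/-/- → run A
t=2: L0/L1/L2 = -/A/- → run A
t=3: L0/L1/L2 = B/A/- → run B
t=4: L0/L1/L2 = BH/A/- → run B
t=5: L0/L1/L2 = HCD/A/- → run H
t=6: L0/L1/L2 = HCD/A/- → run H
t=7: L0/L1/L2 = CDEF/AH/- → run C
t=8: L0/L1/L2 = CDEF/AH/- → run C
t=9: L0/L1/L2 = DEFG/AHC/- → run D
t=10: L0/L1/L2 = DEFG/AHC/- → run D
t=11: L0/L1/L2 = EFG/AHCD/- → run E
t=12: L0/L1/L2 = EFG/AHCD/- → run E
t=13: L0/L1/L2 = FG/AHCDE/- → run F
t=14: L0/L1/L2 = FG/AHCDE/- → run F
t=15: L0/L1/L2 = G/AHCDEF/- → run G
t=16: L0/L1/L2 = G/AHCDEF/- → run G
t=17: L0/L1/L2 = -/AHCDEFG/- → run A
t=18: L0/L1/L2 = -/AHCDEFG/- → run A
t=19: L0/L1/L2 = -/HCDEFG/- → run H
t=20: L0/L1/L2 = -/HCDEFG/- → run H
t=21: L0/L1/L2 = -/CDEFG/- → run C
t=22: L0/L1/L2 = -/CDEFG/- → run C
t=23: L0/L1/L2 = -/CDEFG/- → run C
t=24: L0/L1/L2 = -/CDEFG/- → run C
t=25: L0/L1/L2 = -/DEFG/- → run D
t=26: L0/L1/L2 = -/DEFG/- → run D
t=27: L0/L1/L2 = -/DEFG/- → run D
t=28: L0/L1/L2 = -/DEFG/- → run D
t=29: L0/L1/L2 = -/EFG/D → run E
t=30: L0/L1/L2 = -/EFG/D → run E
t=31: L0/L1/L2 = -/EFG/D → run E
t=32: L0/L1/L2 = -/FG/D → run F
t=33: L0/L1/L2 = -/FG/D → run F
t=34: L0/L1/L2 = -/FG/D → run F
t=35: L0/L1/L2 = -/FG/D → run F
t=36: L0/L1/L2 = -/G/D → run G
t=37: L0/L1/L2 = -/G/D → run G
t=38: L0/L1/L2 = -/-/D → run D
t=39: (idle)
t=40: (idle)
t=41: (idle)
t=42: (idle)
t=43: (idle)
t=44: (idle)
t=45: (idle)
t=46: (idle)
t=47: (idle)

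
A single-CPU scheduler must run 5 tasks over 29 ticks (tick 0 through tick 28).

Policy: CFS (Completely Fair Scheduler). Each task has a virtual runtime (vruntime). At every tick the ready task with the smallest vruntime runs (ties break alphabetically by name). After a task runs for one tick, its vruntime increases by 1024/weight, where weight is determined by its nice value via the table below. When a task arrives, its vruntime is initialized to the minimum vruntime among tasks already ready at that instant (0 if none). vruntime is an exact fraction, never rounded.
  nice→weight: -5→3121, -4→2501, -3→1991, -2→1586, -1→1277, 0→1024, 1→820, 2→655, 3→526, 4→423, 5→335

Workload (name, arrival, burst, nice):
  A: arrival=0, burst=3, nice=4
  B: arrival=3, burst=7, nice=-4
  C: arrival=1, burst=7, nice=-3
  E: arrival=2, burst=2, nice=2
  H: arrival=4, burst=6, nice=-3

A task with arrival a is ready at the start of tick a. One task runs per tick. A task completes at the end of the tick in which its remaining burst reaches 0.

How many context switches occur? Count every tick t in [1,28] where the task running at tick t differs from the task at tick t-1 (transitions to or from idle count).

t=0: vr[A=0] → run A
t=1: vr[A=1024/423 C=1024/423] → run A
t=2: vr[A=2048/423 C=1024/423 E=1024/423] → run C
t=3: vr[A=2048/423 B=1024/423 C=2471936/842193 E=1024/423] → run B
t=4: vr[A=2048/423 B=2994176/1057923 C=2471936/842193 E=1024/423 H=1024/423] → run E
t=5: vr[A=2048/423 B=2994176/1057923 C=2471936/842193 E=1103872/277065 H=1024/423] → run H
t=6: vr[A=2048/423 B=2994176/1057923 C=2471936/842193 E=1103872/277065 H=2471936/842193] → run B
t=7: vr[A=2048/423 B=3427328/1057923 C=2471936/842193 E=1103872/277065 H=2471936/842193] → run C
t=8: vr[A=2048/423 B=3427328/1057923 C=2905088/842193 E=1103872/277065 H=2471936/842193] → run H
t=9: vr[A=2048/423 B=3427328/1057923 C=2905088/842193 E=1103872/277065 H=2905088/842193] → run B
t=10: vr[A=2048/423 B=3860480/1057923 C=2905088/842193 E=1103872/277065 H=2905088/842193] → run C
t=11: vr[A=2048/423 B=3860480/1057923 C=3338240/842193 E=1103872/277065 H=2905088/842193] → run H
t=12: vr[A=2048/423 B=3860480/1057923 C=3338240/842193 E=1103872/277065 H=3338240/842193] → run B
t=13: vr[A=2048/423 B=4293632/1057923 C=3338240/842193 E=1103872/277065 H=3338240/842193] → run C
t=14: vr[A=2048/423 B=4293632/1057923 C=3771392/842193 E=1103872/277065 H=3338240/842193] → run H
t=15: vr[A=2048/423 B=4293632/1057923 C=3771392/842193 E=1103872/277065 H=3771392/842193] → run E
t=16: vr[A=2048/423 B=4293632/1057923 C=3771392/842193 H=3771392/842193] → run B
t=17: vr[A=2048/423 B=4726784/1057923 C=3771392/842193 H=3771392/842193] → run B
t=18: vr[A=2048/423 B=5159936/1057923 C=3771392/842193 H=3771392/842193] → run C
t=19: vr[A=2048/423 B=5159936/1057923 C=4204544/842193 H=3771392/842193] → run H
t=20: vr[A=2048/423 B=5159936/1057923 C=4204544/842193 H=4204544/842193] → run A
t=21: vr[B=5159936/1057923 C=4204544/842193 H=4204544/842193] → run B
t=22: vr[C=4204544/842193 H=4204544/842193] → run C
t=23: vr[C=4637696/842193 H=4204544/842193] → run H
t=24: vr[C=4637696/842193] → run C
t=25: (idle)
t=26: (idle)
t=27: (idle)
t=28: (idle)

context switches = 23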